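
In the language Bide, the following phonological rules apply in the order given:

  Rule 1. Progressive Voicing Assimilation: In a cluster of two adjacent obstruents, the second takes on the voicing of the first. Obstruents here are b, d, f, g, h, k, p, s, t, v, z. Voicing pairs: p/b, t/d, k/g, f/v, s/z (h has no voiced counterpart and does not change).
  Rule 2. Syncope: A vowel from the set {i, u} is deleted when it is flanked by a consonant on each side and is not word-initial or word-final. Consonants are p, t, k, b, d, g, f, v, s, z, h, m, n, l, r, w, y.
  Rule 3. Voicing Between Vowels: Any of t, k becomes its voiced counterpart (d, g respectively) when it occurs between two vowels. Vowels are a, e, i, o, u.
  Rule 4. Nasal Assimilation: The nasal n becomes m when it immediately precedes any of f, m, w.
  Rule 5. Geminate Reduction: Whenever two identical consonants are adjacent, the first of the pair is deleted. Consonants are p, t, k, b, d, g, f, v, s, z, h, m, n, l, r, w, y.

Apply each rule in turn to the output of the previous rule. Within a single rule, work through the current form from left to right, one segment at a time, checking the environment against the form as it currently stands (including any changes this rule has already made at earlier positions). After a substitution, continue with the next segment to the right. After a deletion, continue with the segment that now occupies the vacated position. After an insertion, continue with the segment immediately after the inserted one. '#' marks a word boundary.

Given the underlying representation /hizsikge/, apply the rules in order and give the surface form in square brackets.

[hzke]

Rule 1 Progressive Voicing Assimilation: [hizsikge] → [hizzikke]
Rule 2 Syncope: [hizzikke] → [hzzkke]
Rule 3 Voicing Between Vowels: no change — [hzzkke]
Rule 4 Nasal Assimilation: no change — [hzzkke]
Rule 5 Geminate Reduction: [hzzkke] → [hzke]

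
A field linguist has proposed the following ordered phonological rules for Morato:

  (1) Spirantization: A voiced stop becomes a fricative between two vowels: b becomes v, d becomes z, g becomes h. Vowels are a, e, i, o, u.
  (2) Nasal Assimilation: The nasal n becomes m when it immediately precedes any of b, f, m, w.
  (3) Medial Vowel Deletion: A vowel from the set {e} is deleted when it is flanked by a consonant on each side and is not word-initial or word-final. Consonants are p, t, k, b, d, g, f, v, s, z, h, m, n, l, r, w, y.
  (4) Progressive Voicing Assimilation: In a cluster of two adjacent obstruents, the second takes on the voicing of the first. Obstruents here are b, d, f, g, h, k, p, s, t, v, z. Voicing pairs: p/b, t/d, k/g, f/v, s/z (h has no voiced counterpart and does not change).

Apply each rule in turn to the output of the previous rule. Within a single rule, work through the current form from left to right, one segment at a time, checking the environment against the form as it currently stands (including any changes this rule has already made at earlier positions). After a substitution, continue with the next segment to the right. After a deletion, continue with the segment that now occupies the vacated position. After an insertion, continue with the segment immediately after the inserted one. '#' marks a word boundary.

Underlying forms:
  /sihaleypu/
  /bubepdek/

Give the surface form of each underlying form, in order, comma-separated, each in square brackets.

[sihalypu], [buvbdg]

/sihaleypu/:
  (1) Spirantization: no change — [sihaleypu]
  (2) Nasal Assimilation: no change — [sihaleypu]
  (3) Medial Vowel Deletion: [sihaleypu] → [sihalypu]
  (4) Progressive Voicing Assimilation: no change — [sihalypu]
/bubepdek/:
  (1) Spirantization: [bubepdek] → [buvepdek]
  (2) Nasal Assimilation: no change — [buvepdek]
  (3) Medial Vowel Deletion: [buvepdek] → [buvpdk]
  (4) Progressive Voicing Assimilation: [buvpdk] → [buvbdg]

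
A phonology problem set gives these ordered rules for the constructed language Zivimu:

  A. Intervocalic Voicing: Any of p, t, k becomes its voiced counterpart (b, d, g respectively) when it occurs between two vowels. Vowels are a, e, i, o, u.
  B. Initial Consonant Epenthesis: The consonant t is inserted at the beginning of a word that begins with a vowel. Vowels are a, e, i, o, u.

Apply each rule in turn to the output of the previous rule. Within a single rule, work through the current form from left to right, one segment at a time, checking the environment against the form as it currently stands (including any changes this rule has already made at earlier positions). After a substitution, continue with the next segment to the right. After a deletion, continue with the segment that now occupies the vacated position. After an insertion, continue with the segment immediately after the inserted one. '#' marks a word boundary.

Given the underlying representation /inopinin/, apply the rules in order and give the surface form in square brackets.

[tinobinin]

A Intervocalic Voicing: [inopinin] → [inobinin]
B Initial Consonant Epenthesis: [inobinin] → [tinobinin]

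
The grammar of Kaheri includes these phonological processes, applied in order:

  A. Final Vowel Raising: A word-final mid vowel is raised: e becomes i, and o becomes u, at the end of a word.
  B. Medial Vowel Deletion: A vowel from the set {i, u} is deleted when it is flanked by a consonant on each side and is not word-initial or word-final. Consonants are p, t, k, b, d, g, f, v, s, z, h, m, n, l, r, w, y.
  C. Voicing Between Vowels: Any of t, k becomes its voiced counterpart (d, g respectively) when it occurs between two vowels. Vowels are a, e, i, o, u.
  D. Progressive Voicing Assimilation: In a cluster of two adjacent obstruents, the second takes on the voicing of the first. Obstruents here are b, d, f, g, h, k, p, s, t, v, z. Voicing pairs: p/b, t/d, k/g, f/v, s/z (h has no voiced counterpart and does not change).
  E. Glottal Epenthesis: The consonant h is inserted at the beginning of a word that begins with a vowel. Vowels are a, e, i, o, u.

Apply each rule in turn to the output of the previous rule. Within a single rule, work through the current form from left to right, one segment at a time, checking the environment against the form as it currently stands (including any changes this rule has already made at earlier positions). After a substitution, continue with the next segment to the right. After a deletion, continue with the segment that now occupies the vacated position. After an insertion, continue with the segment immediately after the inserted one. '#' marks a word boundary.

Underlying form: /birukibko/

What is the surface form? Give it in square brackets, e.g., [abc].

A Final Vowel Raising: [birukibko] → [birukibku]
B Medial Vowel Deletion: [birukibku] → [brkbku]
C Voicing Between Vowels: no change — [brkbku]
D Progressive Voicing Assimilation: [brkbku] → [brkpku]
E Glottal Epenthesis: no change — [brkpku]

[brkpku]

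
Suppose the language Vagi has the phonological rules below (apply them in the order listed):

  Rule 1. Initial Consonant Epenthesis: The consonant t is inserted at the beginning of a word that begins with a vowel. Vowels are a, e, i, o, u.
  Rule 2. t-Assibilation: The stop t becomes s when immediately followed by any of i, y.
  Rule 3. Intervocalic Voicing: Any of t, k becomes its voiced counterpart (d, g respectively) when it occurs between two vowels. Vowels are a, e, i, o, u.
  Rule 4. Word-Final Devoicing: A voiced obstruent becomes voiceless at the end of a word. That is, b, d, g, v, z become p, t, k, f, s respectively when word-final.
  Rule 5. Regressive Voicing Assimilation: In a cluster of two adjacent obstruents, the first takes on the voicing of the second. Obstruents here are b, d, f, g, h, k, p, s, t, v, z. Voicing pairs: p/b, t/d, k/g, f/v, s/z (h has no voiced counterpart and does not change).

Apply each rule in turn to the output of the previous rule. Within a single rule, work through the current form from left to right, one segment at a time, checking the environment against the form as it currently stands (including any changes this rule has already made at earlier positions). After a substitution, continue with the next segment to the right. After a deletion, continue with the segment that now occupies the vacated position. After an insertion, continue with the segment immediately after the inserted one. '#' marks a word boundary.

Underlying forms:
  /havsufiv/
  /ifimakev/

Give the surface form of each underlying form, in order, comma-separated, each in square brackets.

[hafsufif], [sifimagef]

/havsufiv/:
  Rule 1 Initial Consonant Epenthesis: no change — [havsufiv]
  Rule 2 t-Assibilation: no change — [havsufiv]
  Rule 3 Intervocalic Voicing: no change — [havsufiv]
  Rule 4 Word-Final Devoicing: [havsufiv] → [havsufif]
  Rule 5 Regressive Voicing Assimilation: [havsufif] → [hafsufif]
/ifimakev/:
  Rule 1 Initial Consonant Epenthesis: [ifimakev] → [tifimakev]
  Rule 2 t-Assibilation: [tifimakev] → [sifimakev]
  Rule 3 Intervocalic Voicing: [sifimakev] → [sifimagev]
  Rule 4 Word-Final Devoicing: [sifimagev] → [sifimagef]
  Rule 5 Regressive Voicing Assimilation: no change — [sifimagef]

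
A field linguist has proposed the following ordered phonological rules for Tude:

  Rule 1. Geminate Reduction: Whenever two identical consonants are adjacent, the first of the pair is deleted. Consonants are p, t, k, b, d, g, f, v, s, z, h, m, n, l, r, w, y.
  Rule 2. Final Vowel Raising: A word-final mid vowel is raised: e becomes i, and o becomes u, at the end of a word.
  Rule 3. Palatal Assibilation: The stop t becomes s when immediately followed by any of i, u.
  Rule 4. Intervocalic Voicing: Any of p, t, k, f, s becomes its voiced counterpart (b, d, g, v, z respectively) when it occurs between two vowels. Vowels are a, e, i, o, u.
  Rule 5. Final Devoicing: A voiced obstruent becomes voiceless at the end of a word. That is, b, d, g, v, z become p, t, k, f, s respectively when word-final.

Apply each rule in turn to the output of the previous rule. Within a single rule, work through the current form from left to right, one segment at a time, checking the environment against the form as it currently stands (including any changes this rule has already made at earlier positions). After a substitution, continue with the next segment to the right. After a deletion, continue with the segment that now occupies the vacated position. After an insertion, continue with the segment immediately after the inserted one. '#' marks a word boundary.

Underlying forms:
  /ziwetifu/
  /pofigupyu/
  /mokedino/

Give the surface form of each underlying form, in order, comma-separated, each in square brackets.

[ziwezivu], [povigupyu], [mogedinu]

/ziwetifu/:
  Rule 1 Geminate Reduction: no change — [ziwetifu]
  Rule 2 Final Vowel Raising: no change — [ziwetifu]
  Rule 3 Palatal Assibilation: [ziwetifu] → [ziwesifu]
  Rule 4 Intervocalic Voicing: [ziwesifu] → [ziwezivu]
  Rule 5 Final Devoicing: no change — [ziwezivu]
/pofigupyu/:
  Rule 1 Geminate Reduction: no change — [pofigupyu]
  Rule 2 Final Vowel Raising: no change — [pofigupyu]
  Rule 3 Palatal Assibilation: no change — [pofigupyu]
  Rule 4 Intervocalic Voicing: [pofigupyu] → [povigupyu]
  Rule 5 Final Devoicing: no change — [povigupyu]
/mokedino/:
  Rule 1 Geminate Reduction: no change — [mokedino]
  Rule 2 Final Vowel Raising: [mokedino] → [mokedinu]
  Rule 3 Palatal Assibilation: no change — [mokedinu]
  Rule 4 Intervocalic Voicing: [mokedinu] → [mogedinu]
  Rule 5 Final Devoicing: no change — [mogedinu]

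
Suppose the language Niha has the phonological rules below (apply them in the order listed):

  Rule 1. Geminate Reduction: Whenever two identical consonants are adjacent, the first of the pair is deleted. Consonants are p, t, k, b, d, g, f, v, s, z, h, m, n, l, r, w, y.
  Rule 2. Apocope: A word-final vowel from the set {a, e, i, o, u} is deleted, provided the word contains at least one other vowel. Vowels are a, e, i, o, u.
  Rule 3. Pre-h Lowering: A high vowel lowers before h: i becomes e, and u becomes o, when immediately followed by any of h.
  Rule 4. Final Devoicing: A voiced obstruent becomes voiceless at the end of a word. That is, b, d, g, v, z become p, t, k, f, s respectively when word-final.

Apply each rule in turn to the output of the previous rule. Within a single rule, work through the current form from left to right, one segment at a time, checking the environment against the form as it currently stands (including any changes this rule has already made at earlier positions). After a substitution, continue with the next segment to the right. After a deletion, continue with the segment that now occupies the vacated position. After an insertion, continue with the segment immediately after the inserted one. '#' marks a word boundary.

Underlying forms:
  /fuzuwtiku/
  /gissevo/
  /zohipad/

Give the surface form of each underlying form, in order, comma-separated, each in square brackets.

[fuzuwtik], [gisef], [zohipat]

/fuzuwtiku/:
  Rule 1 Geminate Reduction: no change — [fuzuwtiku]
  Rule 2 Apocope: [fuzuwtiku] → [fuzuwtik]
  Rule 3 Pre-h Lowering: no change — [fuzuwtik]
  Rule 4 Final Devoicing: no change — [fuzuwtik]
/gissevo/:
  Rule 1 Geminate Reduction: [gissevo] → [gisevo]
  Rule 2 Apocope: [gisevo] → [gisev]
  Rule 3 Pre-h Lowering: no change — [gisev]
  Rule 4 Final Devoicing: [gisev] → [gisef]
/zohipad/:
  Rule 1 Geminate Reduction: no change — [zohipad]
  Rule 2 Apocope: no change — [zohipad]
  Rule 3 Pre-h Lowering: no change — [zohipad]
  Rule 4 Final Devoicing: [zohipad] → [zohipat]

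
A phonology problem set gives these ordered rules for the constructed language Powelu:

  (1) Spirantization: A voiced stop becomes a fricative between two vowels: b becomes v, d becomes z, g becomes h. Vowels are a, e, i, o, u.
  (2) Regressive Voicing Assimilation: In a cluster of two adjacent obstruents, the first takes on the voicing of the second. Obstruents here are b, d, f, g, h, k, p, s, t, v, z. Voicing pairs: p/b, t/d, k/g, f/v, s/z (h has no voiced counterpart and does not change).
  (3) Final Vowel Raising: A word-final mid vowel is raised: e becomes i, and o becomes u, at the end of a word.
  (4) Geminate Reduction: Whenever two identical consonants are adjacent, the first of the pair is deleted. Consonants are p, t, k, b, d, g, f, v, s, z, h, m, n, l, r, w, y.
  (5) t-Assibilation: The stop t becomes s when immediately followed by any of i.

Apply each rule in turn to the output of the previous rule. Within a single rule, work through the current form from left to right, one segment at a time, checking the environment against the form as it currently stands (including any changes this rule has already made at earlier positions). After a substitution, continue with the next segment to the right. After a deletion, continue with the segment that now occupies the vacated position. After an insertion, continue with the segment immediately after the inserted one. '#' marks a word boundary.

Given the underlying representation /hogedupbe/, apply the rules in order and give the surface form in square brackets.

[hohezubi]

(1) Spirantization: [hogedupbe] → [hohezupbe]
(2) Regressive Voicing Assimilation: [hohezupbe] → [hohezubbe]
(3) Final Vowel Raising: [hohezubbe] → [hohezubbi]
(4) Geminate Reduction: [hohezubbi] → [hohezubi]
(5) t-Assibilation: no change — [hohezubi]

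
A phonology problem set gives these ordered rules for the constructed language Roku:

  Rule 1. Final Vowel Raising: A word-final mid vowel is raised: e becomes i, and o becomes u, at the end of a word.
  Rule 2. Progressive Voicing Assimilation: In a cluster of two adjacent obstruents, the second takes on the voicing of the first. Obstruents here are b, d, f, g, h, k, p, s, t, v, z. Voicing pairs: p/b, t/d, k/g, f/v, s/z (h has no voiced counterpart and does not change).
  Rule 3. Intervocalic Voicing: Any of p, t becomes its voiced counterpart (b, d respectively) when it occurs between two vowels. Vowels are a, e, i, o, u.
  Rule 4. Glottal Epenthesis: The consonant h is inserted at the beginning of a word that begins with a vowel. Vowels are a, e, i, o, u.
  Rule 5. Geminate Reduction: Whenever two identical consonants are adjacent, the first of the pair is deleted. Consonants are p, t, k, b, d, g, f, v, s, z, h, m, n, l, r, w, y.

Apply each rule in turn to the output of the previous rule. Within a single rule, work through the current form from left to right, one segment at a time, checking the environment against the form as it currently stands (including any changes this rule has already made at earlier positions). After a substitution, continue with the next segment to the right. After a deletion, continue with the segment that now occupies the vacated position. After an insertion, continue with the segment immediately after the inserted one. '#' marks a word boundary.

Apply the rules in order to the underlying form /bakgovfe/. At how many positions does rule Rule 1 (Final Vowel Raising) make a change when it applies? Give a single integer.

1

Rule 1 Final Vowel Raising: [bakgovfe] → [bakgovfi]
Rule 2 Progressive Voicing Assimilation: [bakgovfi] → [bakkovvi]
Rule 3 Intervocalic Voicing: no change — [bakkovvi]
Rule 4 Glottal Epenthesis: no change — [bakkovvi]
Rule 5 Geminate Reduction: [bakkovvi] → [bakovi]
Rule Rule 1 changed 1 position(s).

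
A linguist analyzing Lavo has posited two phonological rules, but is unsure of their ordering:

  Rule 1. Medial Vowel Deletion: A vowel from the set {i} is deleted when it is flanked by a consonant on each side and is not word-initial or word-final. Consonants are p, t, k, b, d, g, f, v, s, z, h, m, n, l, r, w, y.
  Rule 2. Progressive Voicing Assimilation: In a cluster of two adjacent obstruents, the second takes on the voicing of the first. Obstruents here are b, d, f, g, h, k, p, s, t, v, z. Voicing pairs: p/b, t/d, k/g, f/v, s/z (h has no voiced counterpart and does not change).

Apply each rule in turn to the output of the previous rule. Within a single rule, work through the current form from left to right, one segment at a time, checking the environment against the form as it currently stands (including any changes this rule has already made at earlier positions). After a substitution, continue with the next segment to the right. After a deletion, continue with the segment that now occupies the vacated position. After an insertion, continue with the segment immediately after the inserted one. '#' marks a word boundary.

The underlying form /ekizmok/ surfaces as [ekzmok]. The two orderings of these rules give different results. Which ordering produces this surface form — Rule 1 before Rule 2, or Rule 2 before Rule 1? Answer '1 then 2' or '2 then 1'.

2 then 1

Order 1 then 2:
  1 Medial Vowel Deletion: [ekizmok] → [ekzmok]
  2 Progressive Voicing Assimilation: [ekzmok] → [eksmok]
  result: [eksmok]
Order 2 then 1:
  2 Progressive Voicing Assimilation: no change — [ekizmok]
  1 Medial Vowel Deletion: [ekizmok] → [ekzmok]
  result: [ekzmok]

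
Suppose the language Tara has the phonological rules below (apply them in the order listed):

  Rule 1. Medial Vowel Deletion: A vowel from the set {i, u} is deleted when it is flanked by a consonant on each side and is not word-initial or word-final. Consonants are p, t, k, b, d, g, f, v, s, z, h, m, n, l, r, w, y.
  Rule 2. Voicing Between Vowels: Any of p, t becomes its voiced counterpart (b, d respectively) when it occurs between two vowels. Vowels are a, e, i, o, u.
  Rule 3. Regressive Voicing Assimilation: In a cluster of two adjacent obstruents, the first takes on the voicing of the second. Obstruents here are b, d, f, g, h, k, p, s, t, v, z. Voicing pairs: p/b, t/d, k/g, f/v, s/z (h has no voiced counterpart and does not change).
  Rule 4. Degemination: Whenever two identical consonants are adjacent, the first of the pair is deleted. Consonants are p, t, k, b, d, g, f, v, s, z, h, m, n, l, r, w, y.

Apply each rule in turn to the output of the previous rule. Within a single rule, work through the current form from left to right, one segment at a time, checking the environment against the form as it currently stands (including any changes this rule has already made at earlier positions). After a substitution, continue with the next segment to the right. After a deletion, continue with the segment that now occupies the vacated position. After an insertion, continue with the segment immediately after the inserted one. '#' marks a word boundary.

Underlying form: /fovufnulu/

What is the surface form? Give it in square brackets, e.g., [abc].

Rule 1 Medial Vowel Deletion: [fovufnulu] → [fovfnlu]
Rule 2 Voicing Between Vowels: no change — [fovfnlu]
Rule 3 Regressive Voicing Assimilation: [fovfnlu] → [foffnlu]
Rule 4 Degemination: [foffnlu] → [fofnlu]

[fofnlu]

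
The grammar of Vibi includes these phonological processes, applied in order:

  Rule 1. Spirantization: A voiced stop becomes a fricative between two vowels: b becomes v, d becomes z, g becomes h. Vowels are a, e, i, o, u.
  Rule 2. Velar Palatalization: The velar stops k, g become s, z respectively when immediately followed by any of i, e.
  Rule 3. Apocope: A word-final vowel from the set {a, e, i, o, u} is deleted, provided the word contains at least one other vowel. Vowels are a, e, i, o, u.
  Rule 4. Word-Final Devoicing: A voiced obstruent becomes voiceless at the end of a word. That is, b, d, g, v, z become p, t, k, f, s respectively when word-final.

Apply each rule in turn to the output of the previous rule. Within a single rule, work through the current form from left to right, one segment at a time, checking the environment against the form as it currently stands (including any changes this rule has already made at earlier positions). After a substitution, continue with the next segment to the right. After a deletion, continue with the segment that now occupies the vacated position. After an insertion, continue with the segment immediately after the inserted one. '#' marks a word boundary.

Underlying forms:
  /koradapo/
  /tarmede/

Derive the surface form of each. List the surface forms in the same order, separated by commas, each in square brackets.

/koradapo/:
  Rule 1 Spirantization: [koradapo] → [korazapo]
  Rule 2 Velar Palatalization: no change — [korazapo]
  Rule 3 Apocope: [korazapo] → [korazap]
  Rule 4 Word-Final Devoicing: no change — [korazap]
/tarmede/:
  Rule 1 Spirantization: [tarmede] → [tarmeze]
  Rule 2 Velar Palatalization: no change — [tarmeze]
  Rule 3 Apocope: [tarmeze] → [tarmez]
  Rule 4 Word-Final Devoicing: [tarmez] → [tarmes]

[korazap], [tarmes]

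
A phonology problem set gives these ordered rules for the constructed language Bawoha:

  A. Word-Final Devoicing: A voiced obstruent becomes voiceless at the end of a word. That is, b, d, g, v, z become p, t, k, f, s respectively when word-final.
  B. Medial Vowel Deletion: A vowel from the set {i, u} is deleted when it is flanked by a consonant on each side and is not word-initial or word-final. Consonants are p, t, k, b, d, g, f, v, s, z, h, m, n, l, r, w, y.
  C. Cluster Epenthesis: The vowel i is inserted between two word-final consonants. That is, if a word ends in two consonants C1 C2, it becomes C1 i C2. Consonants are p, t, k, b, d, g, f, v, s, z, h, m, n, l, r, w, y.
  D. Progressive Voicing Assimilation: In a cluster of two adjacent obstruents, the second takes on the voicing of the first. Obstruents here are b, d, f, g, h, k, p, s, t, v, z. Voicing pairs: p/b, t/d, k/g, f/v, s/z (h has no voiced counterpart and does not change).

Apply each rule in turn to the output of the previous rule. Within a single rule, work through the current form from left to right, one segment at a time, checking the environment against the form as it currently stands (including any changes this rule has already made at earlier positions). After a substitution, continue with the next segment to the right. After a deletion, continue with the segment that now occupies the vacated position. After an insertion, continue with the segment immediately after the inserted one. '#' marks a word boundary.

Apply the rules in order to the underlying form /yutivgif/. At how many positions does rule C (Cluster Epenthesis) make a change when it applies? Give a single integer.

1

A Word-Final Devoicing: no change — [yutivgif]
B Medial Vowel Deletion: [yutivgif] → [ytvgf]
C Cluster Epenthesis: [ytvgf] → [ytvgif]
D Progressive Voicing Assimilation: [ytvgif] → [ytfkif]
Rule C changed 1 position(s).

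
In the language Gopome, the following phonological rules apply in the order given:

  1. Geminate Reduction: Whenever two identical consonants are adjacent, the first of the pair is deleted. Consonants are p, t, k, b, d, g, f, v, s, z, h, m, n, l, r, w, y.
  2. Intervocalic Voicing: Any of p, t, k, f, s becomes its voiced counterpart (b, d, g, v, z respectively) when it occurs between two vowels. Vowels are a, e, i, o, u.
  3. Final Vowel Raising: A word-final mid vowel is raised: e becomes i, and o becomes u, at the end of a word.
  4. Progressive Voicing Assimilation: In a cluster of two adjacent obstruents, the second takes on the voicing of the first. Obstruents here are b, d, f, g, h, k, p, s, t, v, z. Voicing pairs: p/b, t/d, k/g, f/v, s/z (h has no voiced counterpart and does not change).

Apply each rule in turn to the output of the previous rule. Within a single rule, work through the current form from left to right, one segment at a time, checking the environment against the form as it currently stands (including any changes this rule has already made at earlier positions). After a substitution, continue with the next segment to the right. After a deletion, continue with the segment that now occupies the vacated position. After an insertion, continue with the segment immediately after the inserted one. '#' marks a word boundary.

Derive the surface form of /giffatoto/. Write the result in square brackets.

[givadodu]

1 Geminate Reduction: [giffatoto] → [gifatoto]
2 Intervocalic Voicing: [gifatoto] → [givadodo]
3 Final Vowel Raising: [givadodo] → [givadodu]
4 Progressive Voicing Assimilation: no change — [givadodu]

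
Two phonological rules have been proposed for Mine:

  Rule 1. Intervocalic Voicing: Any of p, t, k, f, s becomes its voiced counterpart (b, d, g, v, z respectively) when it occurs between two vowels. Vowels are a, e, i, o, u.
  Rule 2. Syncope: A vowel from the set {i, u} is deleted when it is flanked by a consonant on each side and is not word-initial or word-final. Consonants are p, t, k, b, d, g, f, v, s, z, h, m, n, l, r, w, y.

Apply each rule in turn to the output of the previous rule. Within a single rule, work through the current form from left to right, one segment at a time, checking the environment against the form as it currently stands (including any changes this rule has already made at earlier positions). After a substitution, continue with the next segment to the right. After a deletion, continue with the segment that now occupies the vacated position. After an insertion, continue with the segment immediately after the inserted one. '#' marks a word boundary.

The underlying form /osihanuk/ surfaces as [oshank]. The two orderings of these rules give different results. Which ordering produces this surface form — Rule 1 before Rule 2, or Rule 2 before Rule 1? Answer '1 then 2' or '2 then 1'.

Order 1 then 2:
  1 Intervocalic Voicing: [osihanuk] → [ozihanuk]
  2 Syncope: [ozihanuk] → [ozhank]
  result: [ozhank]
Order 2 then 1:
  2 Syncope: [osihanuk] → [oshank]
  1 Intervocalic Voicing: no change — [oshank]
  result: [oshank]

2 then 1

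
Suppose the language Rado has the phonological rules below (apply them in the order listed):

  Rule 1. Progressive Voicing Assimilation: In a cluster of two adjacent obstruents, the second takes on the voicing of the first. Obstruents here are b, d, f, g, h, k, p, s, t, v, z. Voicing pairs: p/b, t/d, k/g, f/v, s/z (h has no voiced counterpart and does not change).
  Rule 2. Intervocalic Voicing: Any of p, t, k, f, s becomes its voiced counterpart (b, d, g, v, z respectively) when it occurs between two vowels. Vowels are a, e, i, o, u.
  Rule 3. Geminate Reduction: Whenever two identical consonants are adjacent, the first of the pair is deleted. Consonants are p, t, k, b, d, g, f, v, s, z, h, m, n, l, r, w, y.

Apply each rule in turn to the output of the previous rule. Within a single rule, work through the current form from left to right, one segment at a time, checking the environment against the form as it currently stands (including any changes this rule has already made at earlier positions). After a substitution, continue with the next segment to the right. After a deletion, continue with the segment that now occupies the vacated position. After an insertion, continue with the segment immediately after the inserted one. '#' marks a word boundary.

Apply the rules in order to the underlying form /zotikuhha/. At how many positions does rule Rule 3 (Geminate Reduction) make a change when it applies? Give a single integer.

1

Rule 1 Progressive Voicing Assimilation: no change — [zotikuhha]
Rule 2 Intervocalic Voicing: [zotikuhha] → [zodiguhha]
Rule 3 Geminate Reduction: [zodiguhha] → [zodiguha]
Rule Rule 3 changed 1 position(s).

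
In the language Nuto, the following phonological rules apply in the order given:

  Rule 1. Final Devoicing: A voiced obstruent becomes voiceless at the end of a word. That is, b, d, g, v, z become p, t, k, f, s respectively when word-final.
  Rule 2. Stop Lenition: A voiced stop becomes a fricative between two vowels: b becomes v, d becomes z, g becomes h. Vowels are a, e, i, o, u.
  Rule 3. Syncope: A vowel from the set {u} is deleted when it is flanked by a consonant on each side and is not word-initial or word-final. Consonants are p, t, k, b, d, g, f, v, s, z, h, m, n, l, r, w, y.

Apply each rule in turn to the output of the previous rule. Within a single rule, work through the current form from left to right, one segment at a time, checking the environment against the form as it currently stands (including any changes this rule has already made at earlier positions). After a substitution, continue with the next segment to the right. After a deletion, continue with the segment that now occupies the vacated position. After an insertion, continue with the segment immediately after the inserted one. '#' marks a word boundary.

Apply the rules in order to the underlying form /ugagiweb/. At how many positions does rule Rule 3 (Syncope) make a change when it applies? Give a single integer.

Rule 1 Final Devoicing: [ugagiweb] → [ugagiwep]
Rule 2 Stop Lenition: [ugagiwep] → [uhahiwep]
Rule 3 Syncope: no change — [uhahiwep]
Rule Rule 3 changed 0 position(s).

0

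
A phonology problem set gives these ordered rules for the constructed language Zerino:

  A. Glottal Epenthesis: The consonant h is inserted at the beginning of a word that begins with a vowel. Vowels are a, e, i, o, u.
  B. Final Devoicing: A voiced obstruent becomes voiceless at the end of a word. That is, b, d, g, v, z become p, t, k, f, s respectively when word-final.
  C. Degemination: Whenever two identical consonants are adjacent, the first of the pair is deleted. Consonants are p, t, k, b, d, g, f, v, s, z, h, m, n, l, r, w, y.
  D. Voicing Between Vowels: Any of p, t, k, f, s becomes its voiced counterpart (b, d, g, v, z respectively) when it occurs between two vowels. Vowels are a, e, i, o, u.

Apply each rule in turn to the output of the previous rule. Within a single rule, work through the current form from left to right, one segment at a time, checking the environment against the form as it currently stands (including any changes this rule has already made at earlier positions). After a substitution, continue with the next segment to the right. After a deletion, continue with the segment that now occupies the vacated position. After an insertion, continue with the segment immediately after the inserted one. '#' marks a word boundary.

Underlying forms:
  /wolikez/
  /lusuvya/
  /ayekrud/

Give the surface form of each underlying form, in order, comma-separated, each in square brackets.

[woliges], [luzuvya], [hayekrut]

/wolikez/:
  A Glottal Epenthesis: no change — [wolikez]
  B Final Devoicing: [wolikez] → [wolikes]
  C Degemination: no change — [wolikes]
  D Voicing Between Vowels: [wolikes] → [woliges]
/lusuvya/:
  A Glottal Epenthesis: no change — [lusuvya]
  B Final Devoicing: no change — [lusuvya]
  C Degemination: no change — [lusuvya]
  D Voicing Between Vowels: [lusuvya] → [luzuvya]
/ayekrud/:
  A Glottal Epenthesis: [ayekrud] → [hayekrud]
  B Final Devoicing: [hayekrud] → [hayekrut]
  C Degemination: no change — [hayekrut]
  D Voicing Between Vowels: no change — [hayekrut]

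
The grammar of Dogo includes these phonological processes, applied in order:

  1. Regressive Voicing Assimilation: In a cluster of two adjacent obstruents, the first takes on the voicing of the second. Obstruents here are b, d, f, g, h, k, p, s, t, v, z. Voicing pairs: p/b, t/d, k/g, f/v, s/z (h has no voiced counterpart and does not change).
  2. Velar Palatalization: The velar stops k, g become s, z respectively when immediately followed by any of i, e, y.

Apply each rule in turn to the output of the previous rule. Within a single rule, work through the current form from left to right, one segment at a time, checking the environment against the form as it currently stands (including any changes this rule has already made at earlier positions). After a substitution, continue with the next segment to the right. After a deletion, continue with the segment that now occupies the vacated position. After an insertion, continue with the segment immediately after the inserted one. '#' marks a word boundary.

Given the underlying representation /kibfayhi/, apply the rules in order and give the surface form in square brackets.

[sipfayhi]

1 Regressive Voicing Assimilation: [kibfayhi] → [kipfayhi]
2 Velar Palatalization: [kipfayhi] → [sipfayhi]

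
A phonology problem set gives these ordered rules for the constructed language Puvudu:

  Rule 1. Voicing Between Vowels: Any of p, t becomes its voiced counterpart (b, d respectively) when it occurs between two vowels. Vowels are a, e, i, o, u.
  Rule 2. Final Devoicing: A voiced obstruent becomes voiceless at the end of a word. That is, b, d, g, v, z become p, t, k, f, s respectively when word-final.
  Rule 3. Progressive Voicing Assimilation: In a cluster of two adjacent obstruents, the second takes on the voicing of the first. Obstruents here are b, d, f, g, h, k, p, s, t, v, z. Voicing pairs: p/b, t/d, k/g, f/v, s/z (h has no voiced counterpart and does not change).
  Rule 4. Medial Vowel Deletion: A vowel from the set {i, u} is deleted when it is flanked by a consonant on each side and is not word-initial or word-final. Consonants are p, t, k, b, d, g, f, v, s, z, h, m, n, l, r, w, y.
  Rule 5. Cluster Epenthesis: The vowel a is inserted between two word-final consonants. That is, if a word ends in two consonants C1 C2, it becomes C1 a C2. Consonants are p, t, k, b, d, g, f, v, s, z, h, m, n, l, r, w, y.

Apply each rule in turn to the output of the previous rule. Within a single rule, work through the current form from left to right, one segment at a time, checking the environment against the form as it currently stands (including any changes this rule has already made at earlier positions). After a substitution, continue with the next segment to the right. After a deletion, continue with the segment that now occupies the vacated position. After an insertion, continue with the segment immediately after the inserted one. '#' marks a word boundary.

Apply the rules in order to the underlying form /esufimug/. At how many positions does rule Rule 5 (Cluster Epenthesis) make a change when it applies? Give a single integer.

Rule 1 Voicing Between Vowels: no change — [esufimug]
Rule 2 Final Devoicing: [esufimug] → [esufimuk]
Rule 3 Progressive Voicing Assimilation: no change — [esufimuk]
Rule 4 Medial Vowel Deletion: [esufimuk] → [esfmk]
Rule 5 Cluster Epenthesis: [esfmk] → [esfmak]
Rule Rule 5 changed 1 position(s).

1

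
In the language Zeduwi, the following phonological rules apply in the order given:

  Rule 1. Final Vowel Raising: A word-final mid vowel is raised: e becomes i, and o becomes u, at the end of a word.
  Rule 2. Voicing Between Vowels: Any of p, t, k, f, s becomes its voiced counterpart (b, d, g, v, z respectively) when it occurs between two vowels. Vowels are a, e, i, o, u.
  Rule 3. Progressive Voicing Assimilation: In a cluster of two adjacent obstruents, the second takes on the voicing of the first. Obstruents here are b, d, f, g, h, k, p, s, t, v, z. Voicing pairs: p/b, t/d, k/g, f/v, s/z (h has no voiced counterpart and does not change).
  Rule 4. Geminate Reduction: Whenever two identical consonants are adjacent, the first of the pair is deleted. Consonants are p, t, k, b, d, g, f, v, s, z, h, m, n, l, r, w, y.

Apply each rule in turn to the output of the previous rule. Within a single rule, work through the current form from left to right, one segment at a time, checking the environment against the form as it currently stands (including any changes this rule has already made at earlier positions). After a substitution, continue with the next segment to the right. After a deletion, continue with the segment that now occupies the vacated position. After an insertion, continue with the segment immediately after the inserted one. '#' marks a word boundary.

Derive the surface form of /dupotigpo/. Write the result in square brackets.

[dubodigbu]

Rule 1 Final Vowel Raising: [dupotigpo] → [dupotigpu]
Rule 2 Voicing Between Vowels: [dupotigpu] → [dubodigpu]
Rule 3 Progressive Voicing Assimilation: [dubodigpu] → [dubodigbu]
Rule 4 Geminate Reduction: no change — [dubodigbu]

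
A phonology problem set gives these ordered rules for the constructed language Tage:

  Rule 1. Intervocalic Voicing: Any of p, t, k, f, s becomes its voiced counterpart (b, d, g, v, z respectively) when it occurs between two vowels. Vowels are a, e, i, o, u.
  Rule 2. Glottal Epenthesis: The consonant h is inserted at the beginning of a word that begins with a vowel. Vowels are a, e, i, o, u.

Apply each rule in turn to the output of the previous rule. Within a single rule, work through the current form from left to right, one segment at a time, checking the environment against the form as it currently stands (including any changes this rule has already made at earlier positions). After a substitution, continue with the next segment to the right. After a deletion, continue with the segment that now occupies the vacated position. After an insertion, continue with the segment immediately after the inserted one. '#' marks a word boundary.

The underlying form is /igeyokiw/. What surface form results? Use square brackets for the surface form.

Rule 1 Intervocalic Voicing: [igeyokiw] → [igeyogiw]
Rule 2 Glottal Epenthesis: [igeyogiw] → [higeyogiw]

[higeyogiw]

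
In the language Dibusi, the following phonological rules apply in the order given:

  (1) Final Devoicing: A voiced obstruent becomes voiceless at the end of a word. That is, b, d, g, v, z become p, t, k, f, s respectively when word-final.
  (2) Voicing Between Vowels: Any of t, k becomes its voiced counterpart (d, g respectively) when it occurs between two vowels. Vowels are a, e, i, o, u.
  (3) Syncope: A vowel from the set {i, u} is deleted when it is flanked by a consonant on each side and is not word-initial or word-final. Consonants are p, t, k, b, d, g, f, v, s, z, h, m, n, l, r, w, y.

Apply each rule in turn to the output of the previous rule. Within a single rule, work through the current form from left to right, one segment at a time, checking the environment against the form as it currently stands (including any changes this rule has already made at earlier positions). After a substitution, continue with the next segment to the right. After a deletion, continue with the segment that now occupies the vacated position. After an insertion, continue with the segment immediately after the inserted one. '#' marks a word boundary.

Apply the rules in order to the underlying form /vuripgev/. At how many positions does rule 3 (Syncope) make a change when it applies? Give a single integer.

(1) Final Devoicing: [vuripgev] → [vuripgef]
(2) Voicing Between Vowels: no change — [vuripgef]
(3) Syncope: [vuripgef] → [vrpgef]
Rule 3 changed 2 position(s).

2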